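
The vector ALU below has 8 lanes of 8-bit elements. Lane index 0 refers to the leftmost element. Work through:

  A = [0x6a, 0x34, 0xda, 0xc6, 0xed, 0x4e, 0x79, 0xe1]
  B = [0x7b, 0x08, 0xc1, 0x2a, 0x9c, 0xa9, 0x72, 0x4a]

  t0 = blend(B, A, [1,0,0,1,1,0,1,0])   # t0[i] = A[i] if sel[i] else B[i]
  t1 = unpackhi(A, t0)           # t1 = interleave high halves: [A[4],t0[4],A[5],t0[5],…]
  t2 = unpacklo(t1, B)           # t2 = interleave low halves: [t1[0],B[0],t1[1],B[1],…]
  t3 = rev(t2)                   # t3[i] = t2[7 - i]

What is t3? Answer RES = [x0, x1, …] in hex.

RES = [0x2a, 0xa9, 0xc1, 0x4e, 0x08, 0xed, 0x7b, 0xed]

t0 = [0x6a, 0x08, 0xc1, 0xc6, 0xed, 0xa9, 0x79, 0x4a]
t1 = [0xed, 0xed, 0x4e, 0xa9, 0x79, 0x79, 0xe1, 0x4a]
t2 = [0xed, 0x7b, 0xed, 0x08, 0x4e, 0xc1, 0xa9, 0x2a]
t3 = [0x2a, 0xa9, 0xc1, 0x4e, 0x08, 0xed, 0x7b, 0xed]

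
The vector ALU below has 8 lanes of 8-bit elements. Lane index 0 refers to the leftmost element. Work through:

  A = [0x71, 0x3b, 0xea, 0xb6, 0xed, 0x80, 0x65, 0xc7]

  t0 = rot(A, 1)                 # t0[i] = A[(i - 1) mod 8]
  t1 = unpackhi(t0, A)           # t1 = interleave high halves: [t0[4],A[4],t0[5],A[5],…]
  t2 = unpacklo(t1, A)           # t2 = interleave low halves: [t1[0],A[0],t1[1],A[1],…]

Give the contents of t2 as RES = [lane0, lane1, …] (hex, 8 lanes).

RES = [ 0xb6  0x71  0xed  0x3b  0xed  0xea  0x80  0xb6 ]

t0 = [0xc7, 0x71, 0x3b, 0xea, 0xb6, 0xed, 0x80, 0x65]
t1 = [0xb6, 0xed, 0xed, 0x80, 0x80, 0x65, 0x65, 0xc7]
t2 = [0xb6, 0x71, 0xed, 0x3b, 0xed, 0xea, 0x80, 0xb6]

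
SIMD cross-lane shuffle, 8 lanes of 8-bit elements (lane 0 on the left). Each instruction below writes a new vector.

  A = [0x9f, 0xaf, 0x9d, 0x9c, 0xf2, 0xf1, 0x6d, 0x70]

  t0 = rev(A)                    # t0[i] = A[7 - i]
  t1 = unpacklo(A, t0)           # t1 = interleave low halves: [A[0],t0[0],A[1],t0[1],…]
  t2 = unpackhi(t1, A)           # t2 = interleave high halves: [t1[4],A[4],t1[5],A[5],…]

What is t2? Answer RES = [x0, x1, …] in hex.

RES = [ 0x9d  0xf2  0xf1  0xf1  0x9c  0x6d  0xf2  0x70 ]

t0 = [0x70, 0x6d, 0xf1, 0xf2, 0x9c, 0x9d, 0xaf, 0x9f]
t1 = [0x9f, 0x70, 0xaf, 0x6d, 0x9d, 0xf1, 0x9c, 0xf2]
t2 = [0x9d, 0xf2, 0xf1, 0xf1, 0x9c, 0x6d, 0xf2, 0x70]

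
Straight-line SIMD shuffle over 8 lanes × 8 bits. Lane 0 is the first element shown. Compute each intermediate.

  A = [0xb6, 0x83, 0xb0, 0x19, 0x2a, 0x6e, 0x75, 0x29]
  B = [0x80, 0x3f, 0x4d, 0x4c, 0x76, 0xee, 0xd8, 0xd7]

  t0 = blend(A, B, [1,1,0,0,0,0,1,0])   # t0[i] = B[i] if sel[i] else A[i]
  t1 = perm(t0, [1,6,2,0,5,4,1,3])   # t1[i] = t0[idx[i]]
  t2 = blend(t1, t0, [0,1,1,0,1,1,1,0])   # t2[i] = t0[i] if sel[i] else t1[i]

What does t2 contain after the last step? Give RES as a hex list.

t0 = [0x80, 0x3f, 0xb0, 0x19, 0x2a, 0x6e, 0xd8, 0x29]
t1 = [0x3f, 0xd8, 0xb0, 0x80, 0x6e, 0x2a, 0x3f, 0x19]
t2 = [0x3f, 0x3f, 0xb0, 0x80, 0x2a, 0x6e, 0xd8, 0x19]

RES = [ 0x3f  0x3f  0xb0  0x80  0x2a  0x6e  0xd8  0x19 ]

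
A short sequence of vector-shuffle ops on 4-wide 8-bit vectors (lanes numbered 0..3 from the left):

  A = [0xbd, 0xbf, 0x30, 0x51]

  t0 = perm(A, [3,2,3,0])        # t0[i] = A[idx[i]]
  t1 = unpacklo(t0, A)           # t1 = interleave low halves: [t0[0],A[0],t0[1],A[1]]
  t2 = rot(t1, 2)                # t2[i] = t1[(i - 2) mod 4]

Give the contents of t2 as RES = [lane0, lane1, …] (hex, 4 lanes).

→ t0 |51|30|51|bd|
→ t1 |51|bd|30|bf|
→ t2 |30|bf|51|bd|

RES = [ 0x30  0xbf  0x51  0xbd ]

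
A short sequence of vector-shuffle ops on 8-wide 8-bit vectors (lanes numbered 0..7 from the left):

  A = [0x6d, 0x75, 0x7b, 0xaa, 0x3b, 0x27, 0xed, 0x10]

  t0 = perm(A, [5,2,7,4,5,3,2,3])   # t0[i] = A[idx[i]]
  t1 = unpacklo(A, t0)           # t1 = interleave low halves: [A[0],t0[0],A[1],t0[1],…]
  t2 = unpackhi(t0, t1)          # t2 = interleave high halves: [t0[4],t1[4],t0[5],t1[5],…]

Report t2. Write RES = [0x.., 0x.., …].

RES = [0x27, 0x7b, 0xaa, 0x10, 0x7b, 0xaa, 0xaa, 0x3b]

→ t0 |27|7b|10|3b|27|aa|7b|aa|
→ t1 |6d|27|75|7b|7b|10|aa|3b|
→ t2 |27|7b|aa|10|7b|aa|aa|3b|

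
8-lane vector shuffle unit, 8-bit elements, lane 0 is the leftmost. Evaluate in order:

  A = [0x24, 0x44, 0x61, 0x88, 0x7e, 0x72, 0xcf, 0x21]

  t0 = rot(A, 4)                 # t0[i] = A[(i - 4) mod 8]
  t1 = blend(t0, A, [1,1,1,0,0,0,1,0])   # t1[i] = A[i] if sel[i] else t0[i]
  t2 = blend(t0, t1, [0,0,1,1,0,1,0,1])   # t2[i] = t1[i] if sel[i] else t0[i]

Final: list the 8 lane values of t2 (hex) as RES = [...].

RES = [ 0x7e  0x72  0x61  0x21  0x24  0x44  0x61  0x88 ]

→ t0 |7e|72|cf|21|24|44|61|88|
→ t1 |24|44|61|21|24|44|cf|88|
→ t2 |7e|72|61|21|24|44|61|88|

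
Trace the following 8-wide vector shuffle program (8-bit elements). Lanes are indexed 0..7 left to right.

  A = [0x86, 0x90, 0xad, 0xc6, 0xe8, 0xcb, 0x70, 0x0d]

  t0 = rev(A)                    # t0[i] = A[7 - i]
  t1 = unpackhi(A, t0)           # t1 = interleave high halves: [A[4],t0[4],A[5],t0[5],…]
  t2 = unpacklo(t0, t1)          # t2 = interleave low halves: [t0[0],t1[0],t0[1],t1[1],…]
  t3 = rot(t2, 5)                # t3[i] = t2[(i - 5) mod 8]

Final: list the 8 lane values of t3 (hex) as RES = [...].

RES = [0xc6, 0xcb, 0xcb, 0xe8, 0xad, 0x0d, 0xe8, 0x70]

  t0: 0d 70 cb e8 c6 ad 90 86
  t1: e8 c6 cb ad 70 90 0d 86
  t2: 0d e8 70 c6 cb cb e8 ad
  t3: c6 cb cb e8 ad 0d e8 70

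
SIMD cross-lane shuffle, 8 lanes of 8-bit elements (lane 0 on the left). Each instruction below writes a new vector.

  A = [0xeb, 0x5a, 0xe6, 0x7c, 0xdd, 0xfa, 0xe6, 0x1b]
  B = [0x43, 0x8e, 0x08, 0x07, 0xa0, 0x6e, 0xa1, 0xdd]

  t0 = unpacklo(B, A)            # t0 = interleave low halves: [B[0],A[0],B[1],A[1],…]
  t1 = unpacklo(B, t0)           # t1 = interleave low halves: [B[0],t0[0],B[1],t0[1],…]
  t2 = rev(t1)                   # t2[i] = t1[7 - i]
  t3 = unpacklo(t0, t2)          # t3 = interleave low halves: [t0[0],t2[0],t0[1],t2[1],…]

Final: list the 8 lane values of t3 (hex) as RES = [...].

RES = [0x43, 0x5a, 0xeb, 0x07, 0x8e, 0x8e, 0x5a, 0x08]

→ t0 |43|eb|8e|5a|08|e6|07|7c|
→ t1 |43|43|8e|eb|08|8e|07|5a|
→ t2 |5a|07|8e|08|eb|8e|43|43|
→ t3 |43|5a|eb|07|8e|8e|5a|08|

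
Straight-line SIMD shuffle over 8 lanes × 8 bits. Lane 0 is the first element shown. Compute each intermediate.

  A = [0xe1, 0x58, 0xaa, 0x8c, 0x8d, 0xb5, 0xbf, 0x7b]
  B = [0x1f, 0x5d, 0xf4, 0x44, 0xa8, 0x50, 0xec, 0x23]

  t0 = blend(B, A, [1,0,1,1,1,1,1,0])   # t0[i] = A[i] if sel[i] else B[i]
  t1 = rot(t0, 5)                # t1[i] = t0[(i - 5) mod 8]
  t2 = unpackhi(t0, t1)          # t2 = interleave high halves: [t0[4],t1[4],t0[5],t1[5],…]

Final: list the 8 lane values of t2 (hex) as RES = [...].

  t0: e1 5d aa 8c 8d b5 bf 23
  t1: 8c 8d b5 bf 23 e1 5d aa
  t2: 8d 23 b5 e1 bf 5d 23 aa

RES = [0x8d, 0x23, 0xb5, 0xe1, 0xbf, 0x5d, 0x23, 0xaa]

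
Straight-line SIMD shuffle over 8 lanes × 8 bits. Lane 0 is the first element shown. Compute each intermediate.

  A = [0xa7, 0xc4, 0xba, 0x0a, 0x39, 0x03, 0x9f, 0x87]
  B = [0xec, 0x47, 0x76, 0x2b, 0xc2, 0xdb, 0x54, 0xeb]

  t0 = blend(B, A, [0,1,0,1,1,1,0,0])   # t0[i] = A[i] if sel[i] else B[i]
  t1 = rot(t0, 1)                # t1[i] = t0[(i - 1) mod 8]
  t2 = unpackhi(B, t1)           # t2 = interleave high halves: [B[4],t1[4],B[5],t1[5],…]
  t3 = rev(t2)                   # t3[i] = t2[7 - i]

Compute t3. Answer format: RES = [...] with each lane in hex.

→ t0 |ec|c4|76|0a|39|03|54|eb|
→ t1 |eb|ec|c4|76|0a|39|03|54|
→ t2 |c2|0a|db|39|54|03|eb|54|
→ t3 |54|eb|03|54|39|db|0a|c2|

RES = [0x54, 0xeb, 0x03, 0x54, 0x39, 0xdb, 0x0a, 0xc2]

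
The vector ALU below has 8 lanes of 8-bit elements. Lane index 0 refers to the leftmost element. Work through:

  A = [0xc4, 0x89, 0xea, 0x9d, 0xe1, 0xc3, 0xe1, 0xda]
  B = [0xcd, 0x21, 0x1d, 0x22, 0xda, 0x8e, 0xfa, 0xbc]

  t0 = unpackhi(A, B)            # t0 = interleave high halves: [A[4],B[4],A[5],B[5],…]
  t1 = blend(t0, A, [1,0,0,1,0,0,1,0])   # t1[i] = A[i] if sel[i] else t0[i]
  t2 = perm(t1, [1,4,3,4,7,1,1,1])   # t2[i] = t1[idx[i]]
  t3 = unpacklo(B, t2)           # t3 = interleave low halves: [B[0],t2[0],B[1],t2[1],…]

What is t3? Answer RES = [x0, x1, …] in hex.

  t0: e1 da c3 8e e1 fa da bc
  t1: c4 da c3 9d e1 fa e1 bc
  t2: da e1 9d e1 bc da da da
  t3: cd da 21 e1 1d 9d 22 e1

RES = [ 0xcd  0xda  0x21  0xe1  0x1d  0x9d  0x22  0xe1 ]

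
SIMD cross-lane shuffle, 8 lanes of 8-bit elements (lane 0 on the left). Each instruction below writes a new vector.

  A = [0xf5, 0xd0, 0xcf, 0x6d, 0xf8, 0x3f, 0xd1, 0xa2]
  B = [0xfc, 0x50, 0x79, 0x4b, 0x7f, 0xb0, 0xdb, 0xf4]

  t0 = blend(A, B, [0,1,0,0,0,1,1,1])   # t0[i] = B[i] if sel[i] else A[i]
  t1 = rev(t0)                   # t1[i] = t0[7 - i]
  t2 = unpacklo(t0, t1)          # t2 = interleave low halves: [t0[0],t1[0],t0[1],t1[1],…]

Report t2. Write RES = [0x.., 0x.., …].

  t0: f5 50 cf 6d f8 b0 db f4
  t1: f4 db b0 f8 6d cf 50 f5
  t2: f5 f4 50 db cf b0 6d f8

RES = [0xf5, 0xf4, 0x50, 0xdb, 0xcf, 0xb0, 0x6d, 0xf8]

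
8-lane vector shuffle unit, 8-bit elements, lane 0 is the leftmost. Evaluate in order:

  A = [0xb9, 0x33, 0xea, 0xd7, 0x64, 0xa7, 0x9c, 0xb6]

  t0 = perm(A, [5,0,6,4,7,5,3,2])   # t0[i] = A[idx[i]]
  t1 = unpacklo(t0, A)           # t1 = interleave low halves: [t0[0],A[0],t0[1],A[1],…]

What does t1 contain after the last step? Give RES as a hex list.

RES = [0xa7, 0xb9, 0xb9, 0x33, 0x9c, 0xea, 0x64, 0xd7]

  t0: a7 b9 9c 64 b6 a7 d7 ea
  t1: a7 b9 b9 33 9c ea 64 d7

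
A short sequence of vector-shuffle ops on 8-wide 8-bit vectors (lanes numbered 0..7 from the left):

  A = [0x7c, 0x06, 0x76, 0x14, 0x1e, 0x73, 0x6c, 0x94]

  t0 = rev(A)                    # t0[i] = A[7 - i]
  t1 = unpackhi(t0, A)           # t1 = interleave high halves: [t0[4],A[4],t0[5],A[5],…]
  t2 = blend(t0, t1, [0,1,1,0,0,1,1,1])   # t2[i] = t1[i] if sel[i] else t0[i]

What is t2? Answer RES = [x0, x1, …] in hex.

RES = [0x94, 0x1e, 0x76, 0x1e, 0x14, 0x6c, 0x7c, 0x94]

t0 = [0x94, 0x6c, 0x73, 0x1e, 0x14, 0x76, 0x06, 0x7c]
t1 = [0x14, 0x1e, 0x76, 0x73, 0x06, 0x6c, 0x7c, 0x94]
t2 = [0x94, 0x1e, 0x76, 0x1e, 0x14, 0x6c, 0x7c, 0x94]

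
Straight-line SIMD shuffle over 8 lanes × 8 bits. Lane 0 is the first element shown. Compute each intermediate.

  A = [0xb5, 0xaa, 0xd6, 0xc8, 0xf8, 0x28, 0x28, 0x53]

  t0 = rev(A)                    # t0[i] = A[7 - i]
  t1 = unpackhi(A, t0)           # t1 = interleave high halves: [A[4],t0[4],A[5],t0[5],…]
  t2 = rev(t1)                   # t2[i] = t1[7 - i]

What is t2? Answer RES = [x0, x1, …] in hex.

  t0: 53 28 28 f8 c8 d6 aa b5
  t1: f8 c8 28 d6 28 aa 53 b5
  t2: b5 53 aa 28 d6 28 c8 f8

RES = [0xb5, 0x53, 0xaa, 0x28, 0xd6, 0x28, 0xc8, 0xf8]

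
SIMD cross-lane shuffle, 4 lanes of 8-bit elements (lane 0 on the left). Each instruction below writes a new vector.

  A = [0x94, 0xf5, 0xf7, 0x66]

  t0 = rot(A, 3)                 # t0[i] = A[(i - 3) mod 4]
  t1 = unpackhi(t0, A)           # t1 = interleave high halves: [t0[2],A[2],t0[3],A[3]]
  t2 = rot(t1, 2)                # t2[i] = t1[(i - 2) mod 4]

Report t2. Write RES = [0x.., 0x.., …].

RES = [0x94, 0x66, 0x66, 0xf7]

  t0: f5 f7 66 94
  t1: 66 f7 94 66
  t2: 94 66 66 f7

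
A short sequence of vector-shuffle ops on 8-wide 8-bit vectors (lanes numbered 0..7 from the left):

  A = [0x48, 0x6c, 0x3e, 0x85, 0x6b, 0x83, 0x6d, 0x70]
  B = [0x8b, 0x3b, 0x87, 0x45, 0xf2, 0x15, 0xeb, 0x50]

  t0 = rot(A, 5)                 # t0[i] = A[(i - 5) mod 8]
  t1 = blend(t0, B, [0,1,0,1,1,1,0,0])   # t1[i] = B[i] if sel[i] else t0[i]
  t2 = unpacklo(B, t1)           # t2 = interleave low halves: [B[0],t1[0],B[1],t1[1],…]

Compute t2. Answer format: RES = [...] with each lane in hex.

t0 = [0x85, 0x6b, 0x83, 0x6d, 0x70, 0x48, 0x6c, 0x3e]
t1 = [0x85, 0x3b, 0x83, 0x45, 0xf2, 0x15, 0x6c, 0x3e]
t2 = [0x8b, 0x85, 0x3b, 0x3b, 0x87, 0x83, 0x45, 0x45]

RES = [ 0x8b  0x85  0x3b  0x3b  0x87  0x83  0x45  0x45 ]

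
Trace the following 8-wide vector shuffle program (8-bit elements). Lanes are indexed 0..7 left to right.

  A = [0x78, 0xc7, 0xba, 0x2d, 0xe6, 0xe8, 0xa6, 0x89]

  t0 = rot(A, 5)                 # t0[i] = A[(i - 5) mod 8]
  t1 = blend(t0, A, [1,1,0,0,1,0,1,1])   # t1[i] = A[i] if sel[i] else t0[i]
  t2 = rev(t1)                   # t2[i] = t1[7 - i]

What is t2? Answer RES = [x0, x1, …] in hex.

RES = [ 0x89  0xa6  0x78  0xe6  0xa6  0xe8  0xc7  0x78 ]

t0 = [0x2d, 0xe6, 0xe8, 0xa6, 0x89, 0x78, 0xc7, 0xba]
t1 = [0x78, 0xc7, 0xe8, 0xa6, 0xe6, 0x78, 0xa6, 0x89]
t2 = [0x89, 0xa6, 0x78, 0xe6, 0xa6, 0xe8, 0xc7, 0x78]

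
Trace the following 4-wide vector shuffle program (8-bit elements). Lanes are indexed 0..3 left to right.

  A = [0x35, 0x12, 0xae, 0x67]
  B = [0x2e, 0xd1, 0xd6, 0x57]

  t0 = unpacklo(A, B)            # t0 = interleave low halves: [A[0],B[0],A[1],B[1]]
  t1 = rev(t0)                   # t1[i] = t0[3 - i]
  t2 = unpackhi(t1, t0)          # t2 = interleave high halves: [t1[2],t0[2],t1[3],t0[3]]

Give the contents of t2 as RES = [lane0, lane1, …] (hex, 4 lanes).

t0 = [0x35, 0x2e, 0x12, 0xd1]
t1 = [0xd1, 0x12, 0x2e, 0x35]
t2 = [0x2e, 0x12, 0x35, 0xd1]

RES = [ 0x2e  0x12  0x35  0xd1 ]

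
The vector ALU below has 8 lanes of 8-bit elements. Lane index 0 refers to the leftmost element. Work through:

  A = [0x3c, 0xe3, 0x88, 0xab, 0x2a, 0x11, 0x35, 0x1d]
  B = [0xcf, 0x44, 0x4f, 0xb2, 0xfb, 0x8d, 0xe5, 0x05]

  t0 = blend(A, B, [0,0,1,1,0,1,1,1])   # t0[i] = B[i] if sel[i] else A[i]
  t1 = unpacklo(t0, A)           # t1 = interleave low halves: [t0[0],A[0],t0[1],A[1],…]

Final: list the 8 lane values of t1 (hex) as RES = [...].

→ t0 |3c|e3|4f|b2|2a|8d|e5|05|
→ t1 |3c|3c|e3|e3|4f|88|b2|ab|

RES = [ 0x3c  0x3c  0xe3  0xe3  0x4f  0x88  0xb2  0xab ]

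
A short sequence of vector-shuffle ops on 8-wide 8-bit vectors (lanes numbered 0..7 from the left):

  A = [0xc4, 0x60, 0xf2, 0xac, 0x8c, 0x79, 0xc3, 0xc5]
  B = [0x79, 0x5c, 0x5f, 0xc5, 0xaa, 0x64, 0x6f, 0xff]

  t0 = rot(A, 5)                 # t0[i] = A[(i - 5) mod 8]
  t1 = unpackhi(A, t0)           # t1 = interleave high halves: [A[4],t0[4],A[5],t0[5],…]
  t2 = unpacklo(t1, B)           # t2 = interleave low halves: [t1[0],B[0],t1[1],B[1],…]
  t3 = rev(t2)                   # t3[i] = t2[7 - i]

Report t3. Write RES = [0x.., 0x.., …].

RES = [ 0xc5  0xc4  0x5f  0x79  0x5c  0xc5  0x79  0x8c ]

  t0: ac 8c 79 c3 c5 c4 60 f2
  t1: 8c c5 79 c4 c3 60 c5 f2
  t2: 8c 79 c5 5c 79 5f c4 c5
  t3: c5 c4 5f 79 5c c5 79 8c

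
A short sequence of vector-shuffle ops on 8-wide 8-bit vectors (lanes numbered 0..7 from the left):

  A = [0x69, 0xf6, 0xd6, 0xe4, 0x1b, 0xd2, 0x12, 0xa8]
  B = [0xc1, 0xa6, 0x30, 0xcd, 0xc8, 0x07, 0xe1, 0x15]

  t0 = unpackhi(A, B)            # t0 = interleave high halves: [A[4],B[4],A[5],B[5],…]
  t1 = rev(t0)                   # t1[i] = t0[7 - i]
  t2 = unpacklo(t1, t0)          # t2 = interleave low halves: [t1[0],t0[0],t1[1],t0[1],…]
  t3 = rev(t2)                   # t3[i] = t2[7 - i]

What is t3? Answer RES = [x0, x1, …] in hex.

t0 = [0x1b, 0xc8, 0xd2, 0x07, 0x12, 0xe1, 0xa8, 0x15]
t1 = [0x15, 0xa8, 0xe1, 0x12, 0x07, 0xd2, 0xc8, 0x1b]
t2 = [0x15, 0x1b, 0xa8, 0xc8, 0xe1, 0xd2, 0x12, 0x07]
t3 = [0x07, 0x12, 0xd2, 0xe1, 0xc8, 0xa8, 0x1b, 0x15]

RES = [ 0x07  0x12  0xd2  0xe1  0xc8  0xa8  0x1b  0x15 ]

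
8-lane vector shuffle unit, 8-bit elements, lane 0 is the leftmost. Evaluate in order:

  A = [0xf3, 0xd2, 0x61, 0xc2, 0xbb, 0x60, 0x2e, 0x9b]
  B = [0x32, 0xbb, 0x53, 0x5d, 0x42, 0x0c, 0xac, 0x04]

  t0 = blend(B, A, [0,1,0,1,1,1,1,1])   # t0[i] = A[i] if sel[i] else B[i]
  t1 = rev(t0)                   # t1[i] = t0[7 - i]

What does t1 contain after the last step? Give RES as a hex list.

RES = [ 0x9b  0x2e  0x60  0xbb  0xc2  0x53  0xd2  0x32 ]

  t0: 32 d2 53 c2 bb 60 2e 9b
  t1: 9b 2e 60 bb c2 53 d2 32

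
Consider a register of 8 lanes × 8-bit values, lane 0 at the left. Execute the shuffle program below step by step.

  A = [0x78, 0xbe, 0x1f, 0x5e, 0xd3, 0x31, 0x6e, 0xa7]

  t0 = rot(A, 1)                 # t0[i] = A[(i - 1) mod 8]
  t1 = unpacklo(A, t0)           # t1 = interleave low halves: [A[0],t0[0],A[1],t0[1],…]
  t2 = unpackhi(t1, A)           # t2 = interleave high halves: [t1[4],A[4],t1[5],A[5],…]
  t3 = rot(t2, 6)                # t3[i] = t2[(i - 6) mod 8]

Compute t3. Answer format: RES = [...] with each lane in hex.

RES = [ 0xbe  0x31  0x5e  0x6e  0x1f  0xa7  0x1f  0xd3 ]

  t0: a7 78 be 1f 5e d3 31 6e
  t1: 78 a7 be 78 1f be 5e 1f
  t2: 1f d3 be 31 5e 6e 1f a7
  t3: be 31 5e 6e 1f a7 1f d3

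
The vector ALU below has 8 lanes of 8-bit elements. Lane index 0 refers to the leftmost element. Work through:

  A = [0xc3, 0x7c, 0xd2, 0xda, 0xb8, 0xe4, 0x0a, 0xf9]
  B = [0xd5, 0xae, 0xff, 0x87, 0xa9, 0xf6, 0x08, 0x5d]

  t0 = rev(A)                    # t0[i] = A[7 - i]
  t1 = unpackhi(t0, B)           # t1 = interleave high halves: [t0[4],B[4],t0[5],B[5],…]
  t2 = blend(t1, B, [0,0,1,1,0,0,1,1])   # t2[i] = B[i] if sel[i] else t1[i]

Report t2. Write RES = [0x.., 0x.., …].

RES = [ 0xda  0xa9  0xff  0x87  0x7c  0x08  0x08  0x5d ]

  t0: f9 0a e4 b8 da d2 7c c3
  t1: da a9 d2 f6 7c 08 c3 5d
  t2: da a9 ff 87 7c 08 08 5d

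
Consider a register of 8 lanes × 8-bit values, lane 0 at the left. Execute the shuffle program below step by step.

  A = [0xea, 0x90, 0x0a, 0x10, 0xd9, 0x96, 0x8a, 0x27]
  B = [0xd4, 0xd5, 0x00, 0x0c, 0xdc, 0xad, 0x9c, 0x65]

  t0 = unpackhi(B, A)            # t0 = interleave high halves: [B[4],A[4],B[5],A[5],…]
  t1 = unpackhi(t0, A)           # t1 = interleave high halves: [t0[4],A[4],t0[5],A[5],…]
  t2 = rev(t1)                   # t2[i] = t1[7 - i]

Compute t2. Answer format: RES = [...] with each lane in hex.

t0 = [0xdc, 0xd9, 0xad, 0x96, 0x9c, 0x8a, 0x65, 0x27]
t1 = [0x9c, 0xd9, 0x8a, 0x96, 0x65, 0x8a, 0x27, 0x27]
t2 = [0x27, 0x27, 0x8a, 0x65, 0x96, 0x8a, 0xd9, 0x9c]

RES = [ 0x27  0x27  0x8a  0x65  0x96  0x8a  0xd9  0x9c ]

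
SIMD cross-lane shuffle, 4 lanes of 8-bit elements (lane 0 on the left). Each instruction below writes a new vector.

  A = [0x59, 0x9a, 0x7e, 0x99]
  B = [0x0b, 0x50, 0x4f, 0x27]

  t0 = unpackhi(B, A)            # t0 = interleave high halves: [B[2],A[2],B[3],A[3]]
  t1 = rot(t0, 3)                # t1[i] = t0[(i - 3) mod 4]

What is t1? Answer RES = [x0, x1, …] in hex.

RES = [ 0x7e  0x27  0x99  0x4f ]

  t0: 4f 7e 27 99
  t1: 7e 27 99 4f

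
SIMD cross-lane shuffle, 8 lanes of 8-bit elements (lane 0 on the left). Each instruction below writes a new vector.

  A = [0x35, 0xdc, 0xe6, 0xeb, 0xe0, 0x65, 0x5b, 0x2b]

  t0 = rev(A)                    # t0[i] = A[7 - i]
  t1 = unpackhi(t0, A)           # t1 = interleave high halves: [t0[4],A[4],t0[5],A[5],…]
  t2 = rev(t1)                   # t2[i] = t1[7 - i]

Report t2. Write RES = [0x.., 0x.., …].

RES = [ 0x2b  0x35  0x5b  0xdc  0x65  0xe6  0xe0  0xeb ]

  t0: 2b 5b 65 e0 eb e6 dc 35
  t1: eb e0 e6 65 dc 5b 35 2b
  t2: 2b 35 5b dc 65 e6 e0 eb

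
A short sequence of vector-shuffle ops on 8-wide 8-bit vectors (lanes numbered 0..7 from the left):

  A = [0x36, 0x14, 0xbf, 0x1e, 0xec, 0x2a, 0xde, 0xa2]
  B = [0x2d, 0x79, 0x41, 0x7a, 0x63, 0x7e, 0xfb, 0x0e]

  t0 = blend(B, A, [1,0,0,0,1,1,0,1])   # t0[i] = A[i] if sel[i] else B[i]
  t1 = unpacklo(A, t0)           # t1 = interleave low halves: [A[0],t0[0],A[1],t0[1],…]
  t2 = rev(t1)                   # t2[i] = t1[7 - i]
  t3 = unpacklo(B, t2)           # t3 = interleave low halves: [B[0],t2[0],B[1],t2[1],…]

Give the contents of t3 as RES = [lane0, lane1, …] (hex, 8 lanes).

RES = [ 0x2d  0x7a  0x79  0x1e  0x41  0x41  0x7a  0xbf ]

  t0: 36 79 41 7a ec 2a fb a2
  t1: 36 36 14 79 bf 41 1e 7a
  t2: 7a 1e 41 bf 79 14 36 36
  t3: 2d 7a 79 1e 41 41 7a bf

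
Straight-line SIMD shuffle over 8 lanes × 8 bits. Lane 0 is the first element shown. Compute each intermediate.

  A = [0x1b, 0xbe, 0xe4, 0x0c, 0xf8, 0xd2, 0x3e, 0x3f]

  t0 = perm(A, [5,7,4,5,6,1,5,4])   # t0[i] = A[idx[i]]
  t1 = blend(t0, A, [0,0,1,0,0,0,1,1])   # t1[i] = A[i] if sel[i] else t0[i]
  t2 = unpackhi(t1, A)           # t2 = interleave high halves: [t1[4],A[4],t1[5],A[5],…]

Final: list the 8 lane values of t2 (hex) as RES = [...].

RES = [0x3e, 0xf8, 0xbe, 0xd2, 0x3e, 0x3e, 0x3f, 0x3f]

t0 = [0xd2, 0x3f, 0xf8, 0xd2, 0x3e, 0xbe, 0xd2, 0xf8]
t1 = [0xd2, 0x3f, 0xe4, 0xd2, 0x3e, 0xbe, 0x3e, 0x3f]
t2 = [0x3e, 0xf8, 0xbe, 0xd2, 0x3e, 0x3e, 0x3f, 0x3f]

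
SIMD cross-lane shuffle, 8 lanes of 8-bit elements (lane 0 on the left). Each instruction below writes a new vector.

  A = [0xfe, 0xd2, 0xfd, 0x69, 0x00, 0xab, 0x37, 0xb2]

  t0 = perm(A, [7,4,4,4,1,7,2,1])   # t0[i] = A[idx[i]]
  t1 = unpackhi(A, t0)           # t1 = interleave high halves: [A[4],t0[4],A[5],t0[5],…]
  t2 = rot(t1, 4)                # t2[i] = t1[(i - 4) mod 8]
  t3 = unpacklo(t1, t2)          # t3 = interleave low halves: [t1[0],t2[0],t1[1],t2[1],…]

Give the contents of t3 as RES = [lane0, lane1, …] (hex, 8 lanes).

RES = [ 0x00  0x37  0xd2  0xfd  0xab  0xb2  0xb2  0xd2 ]

→ t0 |b2|00|00|00|d2|b2|fd|d2|
→ t1 |00|d2|ab|b2|37|fd|b2|d2|
→ t2 |37|fd|b2|d2|00|d2|ab|b2|
→ t3 |00|37|d2|fd|ab|b2|b2|d2|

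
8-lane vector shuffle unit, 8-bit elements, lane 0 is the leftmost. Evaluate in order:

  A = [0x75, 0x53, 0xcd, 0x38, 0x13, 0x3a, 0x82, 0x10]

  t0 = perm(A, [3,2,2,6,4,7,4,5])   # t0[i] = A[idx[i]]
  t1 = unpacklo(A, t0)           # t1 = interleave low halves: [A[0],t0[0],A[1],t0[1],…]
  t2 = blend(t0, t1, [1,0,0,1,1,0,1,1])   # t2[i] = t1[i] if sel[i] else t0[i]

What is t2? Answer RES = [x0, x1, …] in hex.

→ t0 |38|cd|cd|82|13|10|13|3a|
→ t1 |75|38|53|cd|cd|cd|38|82|
→ t2 |75|cd|cd|cd|cd|10|38|82|

RES = [ 0x75  0xcd  0xcd  0xcd  0xcd  0x10  0x38  0x82 ]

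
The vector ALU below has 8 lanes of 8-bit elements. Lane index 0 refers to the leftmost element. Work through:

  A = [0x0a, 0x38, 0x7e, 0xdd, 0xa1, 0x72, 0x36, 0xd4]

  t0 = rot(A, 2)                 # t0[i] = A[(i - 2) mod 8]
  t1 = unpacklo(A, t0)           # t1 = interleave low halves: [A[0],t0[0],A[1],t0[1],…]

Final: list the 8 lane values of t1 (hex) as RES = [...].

RES = [0x0a, 0x36, 0x38, 0xd4, 0x7e, 0x0a, 0xdd, 0x38]

  t0: 36 d4 0a 38 7e dd a1 72
  t1: 0a 36 38 d4 7e 0a dd 38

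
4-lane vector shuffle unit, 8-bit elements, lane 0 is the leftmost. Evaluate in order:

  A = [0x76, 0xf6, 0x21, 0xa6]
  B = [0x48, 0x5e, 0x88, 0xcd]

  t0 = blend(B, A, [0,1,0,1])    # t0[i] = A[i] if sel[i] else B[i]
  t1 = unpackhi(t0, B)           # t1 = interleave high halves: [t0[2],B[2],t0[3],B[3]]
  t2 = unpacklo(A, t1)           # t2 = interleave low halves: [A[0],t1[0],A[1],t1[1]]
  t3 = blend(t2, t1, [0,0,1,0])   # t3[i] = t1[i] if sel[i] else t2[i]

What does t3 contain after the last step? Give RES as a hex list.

  t0: 48 f6 88 a6
  t1: 88 88 a6 cd
  t2: 76 88 f6 88
  t3: 76 88 a6 88

RES = [0x76, 0x88, 0xa6, 0x88]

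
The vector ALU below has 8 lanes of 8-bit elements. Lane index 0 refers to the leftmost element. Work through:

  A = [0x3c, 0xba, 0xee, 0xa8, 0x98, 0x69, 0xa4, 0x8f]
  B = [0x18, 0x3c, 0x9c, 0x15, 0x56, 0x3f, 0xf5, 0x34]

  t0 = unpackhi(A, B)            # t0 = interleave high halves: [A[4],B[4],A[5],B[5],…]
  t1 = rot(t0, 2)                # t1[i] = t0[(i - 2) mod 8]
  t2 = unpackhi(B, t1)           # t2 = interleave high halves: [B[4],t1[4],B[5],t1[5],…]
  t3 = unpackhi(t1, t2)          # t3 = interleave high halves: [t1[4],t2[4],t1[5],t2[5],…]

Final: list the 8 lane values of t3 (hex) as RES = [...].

  t0: 98 56 69 3f a4 f5 8f 34
  t1: 8f 34 98 56 69 3f a4 f5
  t2: 56 69 3f 3f f5 a4 34 f5
  t3: 69 f5 3f a4 a4 34 f5 f5

RES = [ 0x69  0xf5  0x3f  0xa4  0xa4  0x34  0xf5  0xf5 ]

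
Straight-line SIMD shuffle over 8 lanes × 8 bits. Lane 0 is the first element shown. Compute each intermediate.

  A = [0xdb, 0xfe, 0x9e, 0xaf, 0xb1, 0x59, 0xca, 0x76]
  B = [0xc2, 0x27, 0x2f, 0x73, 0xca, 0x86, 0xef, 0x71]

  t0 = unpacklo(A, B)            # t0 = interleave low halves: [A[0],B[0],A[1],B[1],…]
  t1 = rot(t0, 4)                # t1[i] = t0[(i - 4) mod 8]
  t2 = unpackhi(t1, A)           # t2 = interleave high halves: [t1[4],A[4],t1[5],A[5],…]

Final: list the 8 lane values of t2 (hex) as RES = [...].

t0 = [0xdb, 0xc2, 0xfe, 0x27, 0x9e, 0x2f, 0xaf, 0x73]
t1 = [0x9e, 0x2f, 0xaf, 0x73, 0xdb, 0xc2, 0xfe, 0x27]
t2 = [0xdb, 0xb1, 0xc2, 0x59, 0xfe, 0xca, 0x27, 0x76]

RES = [ 0xdb  0xb1  0xc2  0x59  0xfe  0xca  0x27  0x76 ]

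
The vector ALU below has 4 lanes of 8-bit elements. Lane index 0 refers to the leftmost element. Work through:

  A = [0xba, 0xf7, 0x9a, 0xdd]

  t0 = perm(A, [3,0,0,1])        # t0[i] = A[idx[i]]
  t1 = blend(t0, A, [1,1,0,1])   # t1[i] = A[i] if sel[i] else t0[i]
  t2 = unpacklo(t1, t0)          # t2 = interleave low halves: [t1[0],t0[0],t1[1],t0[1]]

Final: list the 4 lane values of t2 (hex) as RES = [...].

  t0: dd ba ba f7
  t1: ba f7 ba dd
  t2: ba dd f7 ba

RES = [ 0xba  0xdd  0xf7  0xba ]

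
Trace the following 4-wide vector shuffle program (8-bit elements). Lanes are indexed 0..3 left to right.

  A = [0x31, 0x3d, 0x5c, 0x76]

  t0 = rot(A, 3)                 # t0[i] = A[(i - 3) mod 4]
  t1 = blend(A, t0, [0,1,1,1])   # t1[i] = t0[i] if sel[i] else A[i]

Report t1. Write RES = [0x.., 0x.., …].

RES = [ 0x31  0x5c  0x76  0x31 ]

  t0: 3d 5c 76 31
  t1: 31 5c 76 31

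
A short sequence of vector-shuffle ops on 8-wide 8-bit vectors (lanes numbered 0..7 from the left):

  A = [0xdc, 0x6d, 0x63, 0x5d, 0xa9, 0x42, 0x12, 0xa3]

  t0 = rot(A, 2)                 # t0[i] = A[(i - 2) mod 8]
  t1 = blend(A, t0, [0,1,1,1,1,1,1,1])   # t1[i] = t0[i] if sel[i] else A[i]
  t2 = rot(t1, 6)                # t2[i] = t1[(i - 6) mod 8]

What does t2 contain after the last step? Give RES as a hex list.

  t0: 12 a3 dc 6d 63 5d a9 42
  t1: dc a3 dc 6d 63 5d a9 42
  t2: dc 6d 63 5d a9 42 dc a3

RES = [ 0xdc  0x6d  0x63  0x5d  0xa9  0x42  0xdc  0xa3 ]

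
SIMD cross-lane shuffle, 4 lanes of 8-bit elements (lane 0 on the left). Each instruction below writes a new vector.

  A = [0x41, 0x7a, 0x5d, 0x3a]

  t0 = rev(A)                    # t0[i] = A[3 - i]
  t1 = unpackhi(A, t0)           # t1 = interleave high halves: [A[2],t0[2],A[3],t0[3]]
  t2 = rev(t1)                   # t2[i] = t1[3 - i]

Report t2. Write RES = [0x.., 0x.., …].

  t0: 3a 5d 7a 41
  t1: 5d 7a 3a 41
  t2: 41 3a 7a 5d

RES = [ 0x41  0x3a  0x7a  0x5d ]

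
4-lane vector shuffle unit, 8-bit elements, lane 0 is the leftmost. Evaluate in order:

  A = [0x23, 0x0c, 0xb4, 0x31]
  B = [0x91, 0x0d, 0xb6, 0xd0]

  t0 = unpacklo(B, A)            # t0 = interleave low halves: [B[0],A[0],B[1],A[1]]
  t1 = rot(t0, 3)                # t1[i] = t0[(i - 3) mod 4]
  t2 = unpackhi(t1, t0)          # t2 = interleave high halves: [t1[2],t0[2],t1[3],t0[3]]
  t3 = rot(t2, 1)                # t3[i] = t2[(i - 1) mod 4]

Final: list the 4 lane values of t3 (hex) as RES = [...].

t0 = [0x91, 0x23, 0x0d, 0x0c]
t1 = [0x23, 0x0d, 0x0c, 0x91]
t2 = [0x0c, 0x0d, 0x91, 0x0c]
t3 = [0x0c, 0x0c, 0x0d, 0x91]

RES = [0x0c, 0x0c, 0x0d, 0x91]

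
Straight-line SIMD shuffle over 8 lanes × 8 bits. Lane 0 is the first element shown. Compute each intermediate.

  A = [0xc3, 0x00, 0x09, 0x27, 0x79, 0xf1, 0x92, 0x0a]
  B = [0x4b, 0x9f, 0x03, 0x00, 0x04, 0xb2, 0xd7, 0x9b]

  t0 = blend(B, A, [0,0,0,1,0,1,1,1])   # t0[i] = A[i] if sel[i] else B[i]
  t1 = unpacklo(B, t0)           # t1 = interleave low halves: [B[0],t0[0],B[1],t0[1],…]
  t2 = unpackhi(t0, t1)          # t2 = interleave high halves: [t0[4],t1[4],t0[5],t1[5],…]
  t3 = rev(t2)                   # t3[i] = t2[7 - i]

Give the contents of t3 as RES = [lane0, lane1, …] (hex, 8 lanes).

t0 = [0x4b, 0x9f, 0x03, 0x27, 0x04, 0xf1, 0x92, 0x0a]
t1 = [0x4b, 0x4b, 0x9f, 0x9f, 0x03, 0x03, 0x00, 0x27]
t2 = [0x04, 0x03, 0xf1, 0x03, 0x92, 0x00, 0x0a, 0x27]
t3 = [0x27, 0x0a, 0x00, 0x92, 0x03, 0xf1, 0x03, 0x04]

RES = [ 0x27  0x0a  0x00  0x92  0x03  0xf1  0x03  0x04 ]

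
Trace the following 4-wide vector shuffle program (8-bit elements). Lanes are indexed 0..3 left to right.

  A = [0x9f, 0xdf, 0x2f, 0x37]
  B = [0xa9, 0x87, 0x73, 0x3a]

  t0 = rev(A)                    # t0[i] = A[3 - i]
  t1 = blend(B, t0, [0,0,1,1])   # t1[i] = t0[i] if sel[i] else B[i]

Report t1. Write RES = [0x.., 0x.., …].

RES = [ 0xa9  0x87  0xdf  0x9f ]

→ t0 |37|2f|df|9f|
→ t1 |a9|87|df|9f|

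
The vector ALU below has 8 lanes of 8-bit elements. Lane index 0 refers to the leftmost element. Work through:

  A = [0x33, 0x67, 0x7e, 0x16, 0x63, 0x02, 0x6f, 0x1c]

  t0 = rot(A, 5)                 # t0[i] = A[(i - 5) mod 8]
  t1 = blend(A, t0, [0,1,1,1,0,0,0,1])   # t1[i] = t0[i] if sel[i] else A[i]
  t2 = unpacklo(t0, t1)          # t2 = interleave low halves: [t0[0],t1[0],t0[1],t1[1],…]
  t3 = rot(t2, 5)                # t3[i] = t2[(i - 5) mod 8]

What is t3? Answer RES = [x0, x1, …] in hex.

RES = [0x63, 0x02, 0x02, 0x6f, 0x6f, 0x16, 0x33, 0x63]

  t0: 16 63 02 6f 1c 33 67 7e
  t1: 33 63 02 6f 63 02 6f 7e
  t2: 16 33 63 63 02 02 6f 6f
  t3: 63 02 02 6f 6f 16 33 63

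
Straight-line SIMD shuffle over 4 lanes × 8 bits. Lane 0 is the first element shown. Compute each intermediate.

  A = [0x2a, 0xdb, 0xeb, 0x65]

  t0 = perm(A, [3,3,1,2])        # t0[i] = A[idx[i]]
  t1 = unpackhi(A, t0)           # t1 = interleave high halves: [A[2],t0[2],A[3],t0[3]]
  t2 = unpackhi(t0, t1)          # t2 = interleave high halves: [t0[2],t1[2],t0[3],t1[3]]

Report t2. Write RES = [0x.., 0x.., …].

RES = [ 0xdb  0x65  0xeb  0xeb ]

  t0: 65 65 db eb
  t1: eb db 65 eb
  t2: db 65 eb eb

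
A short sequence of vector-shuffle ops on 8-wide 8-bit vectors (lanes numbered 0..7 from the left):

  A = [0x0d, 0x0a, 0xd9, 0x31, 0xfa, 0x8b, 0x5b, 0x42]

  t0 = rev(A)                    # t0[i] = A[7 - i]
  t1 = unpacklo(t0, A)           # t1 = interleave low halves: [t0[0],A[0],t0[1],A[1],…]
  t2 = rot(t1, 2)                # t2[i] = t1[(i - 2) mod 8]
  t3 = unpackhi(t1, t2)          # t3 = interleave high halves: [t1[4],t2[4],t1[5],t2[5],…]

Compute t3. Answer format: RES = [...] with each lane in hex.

t0 = [0x42, 0x5b, 0x8b, 0xfa, 0x31, 0xd9, 0x0a, 0x0d]
t1 = [0x42, 0x0d, 0x5b, 0x0a, 0x8b, 0xd9, 0xfa, 0x31]
t2 = [0xfa, 0x31, 0x42, 0x0d, 0x5b, 0x0a, 0x8b, 0xd9]
t3 = [0x8b, 0x5b, 0xd9, 0x0a, 0xfa, 0x8b, 0x31, 0xd9]

RES = [ 0x8b  0x5b  0xd9  0x0a  0xfa  0x8b  0x31  0xd9 ]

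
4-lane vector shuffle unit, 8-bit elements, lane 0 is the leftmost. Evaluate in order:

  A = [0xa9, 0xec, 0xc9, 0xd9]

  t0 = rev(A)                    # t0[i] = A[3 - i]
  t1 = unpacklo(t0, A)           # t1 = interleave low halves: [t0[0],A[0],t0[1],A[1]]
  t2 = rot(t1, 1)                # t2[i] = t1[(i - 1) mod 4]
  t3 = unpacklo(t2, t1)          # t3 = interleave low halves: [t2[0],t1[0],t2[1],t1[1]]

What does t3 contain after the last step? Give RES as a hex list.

RES = [ 0xec  0xd9  0xd9  0xa9 ]

t0 = [0xd9, 0xc9, 0xec, 0xa9]
t1 = [0xd9, 0xa9, 0xc9, 0xec]
t2 = [0xec, 0xd9, 0xa9, 0xc9]
t3 = [0xec, 0xd9, 0xd9, 0xa9]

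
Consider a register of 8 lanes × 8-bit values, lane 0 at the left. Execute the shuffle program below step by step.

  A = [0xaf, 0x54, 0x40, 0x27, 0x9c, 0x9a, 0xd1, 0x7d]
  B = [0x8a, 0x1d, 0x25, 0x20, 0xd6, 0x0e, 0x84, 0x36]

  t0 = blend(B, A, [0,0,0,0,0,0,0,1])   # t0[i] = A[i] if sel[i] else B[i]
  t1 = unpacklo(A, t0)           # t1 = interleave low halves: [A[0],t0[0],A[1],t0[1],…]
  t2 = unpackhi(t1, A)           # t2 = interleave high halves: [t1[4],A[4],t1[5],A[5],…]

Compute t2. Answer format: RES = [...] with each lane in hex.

→ t0 |8a|1d|25|20|d6|0e|84|7d|
→ t1 |af|8a|54|1d|40|25|27|20|
→ t2 |40|9c|25|9a|27|d1|20|7d|

RES = [0x40, 0x9c, 0x25, 0x9a, 0x27, 0xd1, 0x20, 0x7d]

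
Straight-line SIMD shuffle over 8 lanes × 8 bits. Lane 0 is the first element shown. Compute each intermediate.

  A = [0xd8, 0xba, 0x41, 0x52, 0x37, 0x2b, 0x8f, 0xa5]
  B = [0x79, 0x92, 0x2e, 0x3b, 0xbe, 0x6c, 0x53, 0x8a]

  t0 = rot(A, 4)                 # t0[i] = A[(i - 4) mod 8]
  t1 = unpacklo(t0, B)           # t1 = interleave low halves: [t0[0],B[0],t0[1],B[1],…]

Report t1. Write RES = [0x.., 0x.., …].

RES = [ 0x37  0x79  0x2b  0x92  0x8f  0x2e  0xa5  0x3b ]

  t0: 37 2b 8f a5 d8 ba 41 52
  t1: 37 79 2b 92 8f 2e a5 3b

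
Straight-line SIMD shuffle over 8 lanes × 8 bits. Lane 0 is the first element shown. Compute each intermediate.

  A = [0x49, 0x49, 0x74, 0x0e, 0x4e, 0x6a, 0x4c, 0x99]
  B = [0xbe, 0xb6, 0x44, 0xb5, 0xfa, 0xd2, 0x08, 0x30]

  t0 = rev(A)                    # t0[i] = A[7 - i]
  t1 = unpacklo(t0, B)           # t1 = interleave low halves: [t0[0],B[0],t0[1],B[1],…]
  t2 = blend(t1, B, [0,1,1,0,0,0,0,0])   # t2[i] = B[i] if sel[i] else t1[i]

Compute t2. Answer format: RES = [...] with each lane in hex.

RES = [0x99, 0xb6, 0x44, 0xb6, 0x6a, 0x44, 0x4e, 0xb5]

  t0: 99 4c 6a 4e 0e 74 49 49
  t1: 99 be 4c b6 6a 44 4e b5
  t2: 99 b6 44 b6 6a 44 4e b5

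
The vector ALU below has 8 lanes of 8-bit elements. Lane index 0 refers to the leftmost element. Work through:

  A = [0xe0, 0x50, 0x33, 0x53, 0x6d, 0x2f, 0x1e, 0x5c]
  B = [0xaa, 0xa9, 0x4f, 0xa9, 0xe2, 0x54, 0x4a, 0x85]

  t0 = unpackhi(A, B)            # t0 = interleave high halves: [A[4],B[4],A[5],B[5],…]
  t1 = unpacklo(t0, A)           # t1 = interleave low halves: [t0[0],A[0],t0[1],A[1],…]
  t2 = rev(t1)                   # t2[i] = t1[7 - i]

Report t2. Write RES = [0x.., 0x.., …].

RES = [ 0x53  0x54  0x33  0x2f  0x50  0xe2  0xe0  0x6d ]

t0 = [0x6d, 0xe2, 0x2f, 0x54, 0x1e, 0x4a, 0x5c, 0x85]
t1 = [0x6d, 0xe0, 0xe2, 0x50, 0x2f, 0x33, 0x54, 0x53]
t2 = [0x53, 0x54, 0x33, 0x2f, 0x50, 0xe2, 0xe0, 0x6d]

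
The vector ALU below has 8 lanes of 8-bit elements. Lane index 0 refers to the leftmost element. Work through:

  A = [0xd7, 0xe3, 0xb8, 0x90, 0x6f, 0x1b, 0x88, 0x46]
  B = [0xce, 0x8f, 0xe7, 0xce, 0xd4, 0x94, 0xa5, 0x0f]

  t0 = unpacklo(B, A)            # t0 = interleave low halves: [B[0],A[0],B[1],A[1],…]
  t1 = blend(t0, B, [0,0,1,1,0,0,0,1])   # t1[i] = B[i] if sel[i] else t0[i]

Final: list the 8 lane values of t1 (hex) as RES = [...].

RES = [0xce, 0xd7, 0xe7, 0xce, 0xe7, 0xb8, 0xce, 0x0f]

t0 = [0xce, 0xd7, 0x8f, 0xe3, 0xe7, 0xb8, 0xce, 0x90]
t1 = [0xce, 0xd7, 0xe7, 0xce, 0xe7, 0xb8, 0xce, 0x0f]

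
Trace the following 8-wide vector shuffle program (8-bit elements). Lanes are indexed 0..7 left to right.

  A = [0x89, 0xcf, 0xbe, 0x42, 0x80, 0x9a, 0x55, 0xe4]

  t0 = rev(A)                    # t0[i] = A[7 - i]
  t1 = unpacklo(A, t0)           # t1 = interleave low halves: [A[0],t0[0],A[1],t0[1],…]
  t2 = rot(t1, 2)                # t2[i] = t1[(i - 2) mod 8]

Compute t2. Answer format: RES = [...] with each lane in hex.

RES = [0x42, 0x80, 0x89, 0xe4, 0xcf, 0x55, 0xbe, 0x9a]

  t0: e4 55 9a 80 42 be cf 89
  t1: 89 e4 cf 55 be 9a 42 80
  t2: 42 80 89 e4 cf 55 be 9a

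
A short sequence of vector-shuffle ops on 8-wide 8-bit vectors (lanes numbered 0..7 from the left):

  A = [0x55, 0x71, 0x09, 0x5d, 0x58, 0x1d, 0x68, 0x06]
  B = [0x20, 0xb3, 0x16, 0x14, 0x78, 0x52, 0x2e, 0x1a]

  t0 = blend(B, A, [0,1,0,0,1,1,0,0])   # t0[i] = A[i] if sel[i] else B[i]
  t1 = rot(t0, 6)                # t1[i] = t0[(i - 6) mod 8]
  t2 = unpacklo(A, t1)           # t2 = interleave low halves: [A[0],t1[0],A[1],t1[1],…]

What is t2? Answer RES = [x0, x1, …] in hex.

  t0: 20 71 16 14 58 1d 2e 1a
  t1: 16 14 58 1d 2e 1a 20 71
  t2: 55 16 71 14 09 58 5d 1d

RES = [ 0x55  0x16  0x71  0x14  0x09  0x58  0x5d  0x1d ]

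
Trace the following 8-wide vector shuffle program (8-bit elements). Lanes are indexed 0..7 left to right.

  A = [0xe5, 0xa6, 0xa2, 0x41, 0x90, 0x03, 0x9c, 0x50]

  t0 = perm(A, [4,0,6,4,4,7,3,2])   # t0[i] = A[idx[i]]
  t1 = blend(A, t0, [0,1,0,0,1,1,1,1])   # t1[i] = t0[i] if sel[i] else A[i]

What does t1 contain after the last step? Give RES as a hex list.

RES = [0xe5, 0xe5, 0xa2, 0x41, 0x90, 0x50, 0x41, 0xa2]

t0 = [0x90, 0xe5, 0x9c, 0x90, 0x90, 0x50, 0x41, 0xa2]
t1 = [0xe5, 0xe5, 0xa2, 0x41, 0x90, 0x50, 0x41, 0xa2]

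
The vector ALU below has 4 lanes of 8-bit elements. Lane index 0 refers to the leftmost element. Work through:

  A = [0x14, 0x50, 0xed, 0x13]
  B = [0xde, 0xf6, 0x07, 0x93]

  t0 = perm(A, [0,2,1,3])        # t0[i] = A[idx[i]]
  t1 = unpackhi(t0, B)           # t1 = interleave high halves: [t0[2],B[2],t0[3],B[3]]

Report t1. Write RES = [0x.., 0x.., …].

RES = [ 0x50  0x07  0x13  0x93 ]

→ t0 |14|ed|50|13|
→ t1 |50|07|13|93|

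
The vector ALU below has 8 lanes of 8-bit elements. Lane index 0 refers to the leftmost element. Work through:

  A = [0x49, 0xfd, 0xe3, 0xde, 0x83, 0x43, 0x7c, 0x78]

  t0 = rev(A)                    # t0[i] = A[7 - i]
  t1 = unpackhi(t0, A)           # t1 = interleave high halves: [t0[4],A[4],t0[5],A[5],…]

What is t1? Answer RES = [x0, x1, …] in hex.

RES = [0xde, 0x83, 0xe3, 0x43, 0xfd, 0x7c, 0x49, 0x78]

  t0: 78 7c 43 83 de e3 fd 49
  t1: de 83 e3 43 fd 7c 49 78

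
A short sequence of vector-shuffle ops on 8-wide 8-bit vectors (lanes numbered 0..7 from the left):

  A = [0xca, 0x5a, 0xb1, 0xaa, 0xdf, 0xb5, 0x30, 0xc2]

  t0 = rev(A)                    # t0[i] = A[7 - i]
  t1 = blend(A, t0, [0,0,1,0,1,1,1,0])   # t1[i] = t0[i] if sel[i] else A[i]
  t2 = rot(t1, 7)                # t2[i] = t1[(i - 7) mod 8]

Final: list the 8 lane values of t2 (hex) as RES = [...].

t0 = [0xc2, 0x30, 0xb5, 0xdf, 0xaa, 0xb1, 0x5a, 0xca]
t1 = [0xca, 0x5a, 0xb5, 0xaa, 0xaa, 0xb1, 0x5a, 0xc2]
t2 = [0x5a, 0xb5, 0xaa, 0xaa, 0xb1, 0x5a, 0xc2, 0xca]

RES = [0x5a, 0xb5, 0xaa, 0xaa, 0xb1, 0x5a, 0xc2, 0xca]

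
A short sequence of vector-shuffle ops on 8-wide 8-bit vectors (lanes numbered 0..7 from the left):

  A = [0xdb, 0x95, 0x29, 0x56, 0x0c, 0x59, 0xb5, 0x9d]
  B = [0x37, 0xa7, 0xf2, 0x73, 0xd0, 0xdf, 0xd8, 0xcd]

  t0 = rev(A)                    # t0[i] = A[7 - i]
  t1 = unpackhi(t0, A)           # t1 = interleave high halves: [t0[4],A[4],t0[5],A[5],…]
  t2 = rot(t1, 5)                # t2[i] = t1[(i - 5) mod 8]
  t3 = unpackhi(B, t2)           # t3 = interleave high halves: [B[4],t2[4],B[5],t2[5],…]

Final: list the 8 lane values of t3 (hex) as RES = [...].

t0 = [0x9d, 0xb5, 0x59, 0x0c, 0x56, 0x29, 0x95, 0xdb]
t1 = [0x56, 0x0c, 0x29, 0x59, 0x95, 0xb5, 0xdb, 0x9d]
t2 = [0x59, 0x95, 0xb5, 0xdb, 0x9d, 0x56, 0x0c, 0x29]
t3 = [0xd0, 0x9d, 0xdf, 0x56, 0xd8, 0x0c, 0xcd, 0x29]

RES = [0xd0, 0x9d, 0xdf, 0x56, 0xd8, 0x0c, 0xcd, 0x29]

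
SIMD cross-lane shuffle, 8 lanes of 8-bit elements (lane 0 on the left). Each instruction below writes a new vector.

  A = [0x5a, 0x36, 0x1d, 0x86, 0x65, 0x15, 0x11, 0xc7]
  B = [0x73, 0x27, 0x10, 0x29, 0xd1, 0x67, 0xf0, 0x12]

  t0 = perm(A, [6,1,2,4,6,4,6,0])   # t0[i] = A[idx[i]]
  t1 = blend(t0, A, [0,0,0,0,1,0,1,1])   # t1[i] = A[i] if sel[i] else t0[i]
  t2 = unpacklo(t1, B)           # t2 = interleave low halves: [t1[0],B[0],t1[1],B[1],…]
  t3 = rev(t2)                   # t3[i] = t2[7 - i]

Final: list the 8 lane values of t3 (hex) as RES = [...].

  t0: 11 36 1d 65 11 65 11 5a
  t1: 11 36 1d 65 65 65 11 c7
  t2: 11 73 36 27 1d 10 65 29
  t3: 29 65 10 1d 27 36 73 11

RES = [0x29, 0x65, 0x10, 0x1d, 0x27, 0x36, 0x73, 0x11]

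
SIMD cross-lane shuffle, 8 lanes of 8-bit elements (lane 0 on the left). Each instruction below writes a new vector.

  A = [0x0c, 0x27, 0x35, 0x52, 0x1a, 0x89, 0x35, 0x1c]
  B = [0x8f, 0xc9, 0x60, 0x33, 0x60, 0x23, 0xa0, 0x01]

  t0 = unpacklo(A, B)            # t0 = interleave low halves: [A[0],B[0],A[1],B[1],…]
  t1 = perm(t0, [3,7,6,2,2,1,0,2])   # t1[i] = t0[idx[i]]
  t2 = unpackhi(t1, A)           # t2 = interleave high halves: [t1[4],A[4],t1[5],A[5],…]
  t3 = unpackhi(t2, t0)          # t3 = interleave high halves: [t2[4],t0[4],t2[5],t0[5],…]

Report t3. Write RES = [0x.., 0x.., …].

RES = [ 0x0c  0x35  0x35  0x60  0x27  0x52  0x1c  0x33 ]

t0 = [0x0c, 0x8f, 0x27, 0xc9, 0x35, 0x60, 0x52, 0x33]
t1 = [0xc9, 0x33, 0x52, 0x27, 0x27, 0x8f, 0x0c, 0x27]
t2 = [0x27, 0x1a, 0x8f, 0x89, 0x0c, 0x35, 0x27, 0x1c]
t3 = [0x0c, 0x35, 0x35, 0x60, 0x27, 0x52, 0x1c, 0x33]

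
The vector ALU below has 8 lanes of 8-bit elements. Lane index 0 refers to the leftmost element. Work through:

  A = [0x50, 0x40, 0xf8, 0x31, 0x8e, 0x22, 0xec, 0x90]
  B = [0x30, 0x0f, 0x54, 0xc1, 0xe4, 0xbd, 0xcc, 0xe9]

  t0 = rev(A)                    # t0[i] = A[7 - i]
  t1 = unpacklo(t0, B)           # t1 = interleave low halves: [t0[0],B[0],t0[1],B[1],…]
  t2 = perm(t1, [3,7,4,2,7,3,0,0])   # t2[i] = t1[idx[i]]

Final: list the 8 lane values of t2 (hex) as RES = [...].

RES = [0x0f, 0xc1, 0x22, 0xec, 0xc1, 0x0f, 0x90, 0x90]

  t0: 90 ec 22 8e 31 f8 40 50
  t1: 90 30 ec 0f 22 54 8e c1
  t2: 0f c1 22 ec c1 0f 90 90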